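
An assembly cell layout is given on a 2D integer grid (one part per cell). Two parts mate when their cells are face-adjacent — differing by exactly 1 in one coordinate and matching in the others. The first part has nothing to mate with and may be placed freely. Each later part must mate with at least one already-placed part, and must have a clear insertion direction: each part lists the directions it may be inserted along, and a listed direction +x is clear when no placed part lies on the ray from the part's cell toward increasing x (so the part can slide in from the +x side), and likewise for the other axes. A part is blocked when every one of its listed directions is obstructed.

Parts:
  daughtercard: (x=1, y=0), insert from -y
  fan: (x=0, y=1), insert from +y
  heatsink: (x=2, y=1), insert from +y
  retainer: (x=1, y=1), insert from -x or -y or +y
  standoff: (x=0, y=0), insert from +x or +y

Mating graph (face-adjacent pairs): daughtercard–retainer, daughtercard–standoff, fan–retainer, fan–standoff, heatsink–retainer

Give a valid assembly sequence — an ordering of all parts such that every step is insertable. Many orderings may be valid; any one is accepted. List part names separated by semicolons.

retainer; daughtercard; heatsink; standoff; fan

1. retainer@(1, 1) [-x clear] — {retainer}
2. daughtercard@(1, 0) [-y clear] — {daughtercard, retainer}
3. heatsink@(2, 1) [+y clear] — {daughtercard, heatsink, retainer}
4. standoff@(0, 0) [+y clear] — {daughtercard, heatsink, retainer, standoff}
5. fan@(0, 1) [+y clear] — {daughtercard, fan, heatsink, retainer, standoff}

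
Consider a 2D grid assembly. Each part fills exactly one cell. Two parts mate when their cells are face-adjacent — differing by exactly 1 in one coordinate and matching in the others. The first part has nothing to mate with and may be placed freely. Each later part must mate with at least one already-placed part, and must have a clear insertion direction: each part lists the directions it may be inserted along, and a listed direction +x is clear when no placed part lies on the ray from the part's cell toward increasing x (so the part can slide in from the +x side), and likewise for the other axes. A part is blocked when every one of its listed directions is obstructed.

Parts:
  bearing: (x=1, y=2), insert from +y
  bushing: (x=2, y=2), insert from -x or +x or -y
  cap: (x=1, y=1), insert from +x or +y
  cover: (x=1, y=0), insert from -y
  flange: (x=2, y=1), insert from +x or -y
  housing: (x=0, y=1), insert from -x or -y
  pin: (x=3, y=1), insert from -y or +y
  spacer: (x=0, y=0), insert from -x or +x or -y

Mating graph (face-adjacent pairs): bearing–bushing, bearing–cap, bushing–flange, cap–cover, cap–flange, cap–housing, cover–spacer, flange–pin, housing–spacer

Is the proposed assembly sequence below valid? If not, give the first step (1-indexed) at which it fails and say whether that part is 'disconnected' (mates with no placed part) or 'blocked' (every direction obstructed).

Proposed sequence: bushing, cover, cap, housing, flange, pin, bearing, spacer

Invalid at step 2 (disconnected)

1. bushing@(2, 2) [-x clear] — {bushing}
2. cover@(1, 0) — no placed neighbour ⇒ disconnected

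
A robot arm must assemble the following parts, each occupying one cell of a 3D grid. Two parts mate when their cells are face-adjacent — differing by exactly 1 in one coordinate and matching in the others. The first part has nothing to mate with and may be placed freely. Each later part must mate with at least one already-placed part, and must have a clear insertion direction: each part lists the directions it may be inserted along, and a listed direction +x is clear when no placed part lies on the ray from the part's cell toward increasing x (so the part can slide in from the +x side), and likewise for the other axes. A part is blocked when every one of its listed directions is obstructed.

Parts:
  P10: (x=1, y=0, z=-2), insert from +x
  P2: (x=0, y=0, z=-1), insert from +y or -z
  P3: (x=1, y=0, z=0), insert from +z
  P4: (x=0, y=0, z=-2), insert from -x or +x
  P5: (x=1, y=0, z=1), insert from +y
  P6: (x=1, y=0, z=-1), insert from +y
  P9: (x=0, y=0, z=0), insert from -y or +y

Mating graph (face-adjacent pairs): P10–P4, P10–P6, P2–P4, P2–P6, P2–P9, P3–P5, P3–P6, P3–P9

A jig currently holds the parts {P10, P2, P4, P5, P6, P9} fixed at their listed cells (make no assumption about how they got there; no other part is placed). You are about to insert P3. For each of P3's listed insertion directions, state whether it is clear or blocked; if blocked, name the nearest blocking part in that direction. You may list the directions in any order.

+z: nearest on ray is P5@(1, 0, 1) ⇒ blocked

+z: blocked by P5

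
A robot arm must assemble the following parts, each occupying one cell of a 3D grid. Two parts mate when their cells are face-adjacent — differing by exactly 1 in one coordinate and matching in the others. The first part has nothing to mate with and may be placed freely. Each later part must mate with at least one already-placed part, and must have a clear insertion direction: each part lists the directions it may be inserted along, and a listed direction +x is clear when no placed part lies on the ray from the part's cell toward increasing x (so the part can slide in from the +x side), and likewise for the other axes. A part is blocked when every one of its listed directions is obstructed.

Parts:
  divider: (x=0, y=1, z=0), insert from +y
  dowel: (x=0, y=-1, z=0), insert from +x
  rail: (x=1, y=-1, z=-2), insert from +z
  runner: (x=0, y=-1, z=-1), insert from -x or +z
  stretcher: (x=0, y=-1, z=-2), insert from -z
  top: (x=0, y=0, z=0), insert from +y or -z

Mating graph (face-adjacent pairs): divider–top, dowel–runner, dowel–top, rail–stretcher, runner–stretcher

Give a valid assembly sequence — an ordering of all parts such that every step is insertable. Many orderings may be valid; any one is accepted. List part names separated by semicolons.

1. dowel@(0, -1, 0) [+x clear] — {dowel}
2. runner@(0, -1, -1) [-x clear] — {dowel, runner}
3. stretcher@(0, -1, -2) [-z clear] — {dowel, runner, stretcher}
4. top@(0, 0, 0) [+y clear] — {dowel, runner, stretcher, top}
5. rail@(1, -1, -2) [+z clear] — {dowel, rail, runner, stretcher, top}
6. divider@(0, 1, 0) [+y clear] — {divider, dowel, rail, runner, stretcher, top}

dowel; runner; stretcher; top; rail; divider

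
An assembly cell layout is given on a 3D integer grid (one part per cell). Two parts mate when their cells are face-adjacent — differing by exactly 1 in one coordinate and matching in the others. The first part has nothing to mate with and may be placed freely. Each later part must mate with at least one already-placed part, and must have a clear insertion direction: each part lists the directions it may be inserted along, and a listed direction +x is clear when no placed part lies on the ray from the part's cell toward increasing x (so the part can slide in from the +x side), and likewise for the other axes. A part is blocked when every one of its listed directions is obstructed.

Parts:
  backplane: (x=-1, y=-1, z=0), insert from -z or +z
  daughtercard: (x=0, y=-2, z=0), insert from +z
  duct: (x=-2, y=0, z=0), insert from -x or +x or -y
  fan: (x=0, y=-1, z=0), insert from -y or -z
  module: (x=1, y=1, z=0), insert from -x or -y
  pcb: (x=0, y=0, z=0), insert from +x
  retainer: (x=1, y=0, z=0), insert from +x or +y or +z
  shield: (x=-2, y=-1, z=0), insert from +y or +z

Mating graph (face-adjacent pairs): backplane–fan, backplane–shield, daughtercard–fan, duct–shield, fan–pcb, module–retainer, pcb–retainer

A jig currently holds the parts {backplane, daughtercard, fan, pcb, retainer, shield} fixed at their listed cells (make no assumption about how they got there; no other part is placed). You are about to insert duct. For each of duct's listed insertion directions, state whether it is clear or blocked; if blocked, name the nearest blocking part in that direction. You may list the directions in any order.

+x: blocked by pcb; -x: clear; -y: blocked by shield

-x: ray from duct(-2, 0, 0) has no placed part ⇒ clear
+x: nearest on ray is pcb@(0, 0, 0) ⇒ blocked
-y: nearest on ray is shield@(-2, -1, 0) ⇒ blocked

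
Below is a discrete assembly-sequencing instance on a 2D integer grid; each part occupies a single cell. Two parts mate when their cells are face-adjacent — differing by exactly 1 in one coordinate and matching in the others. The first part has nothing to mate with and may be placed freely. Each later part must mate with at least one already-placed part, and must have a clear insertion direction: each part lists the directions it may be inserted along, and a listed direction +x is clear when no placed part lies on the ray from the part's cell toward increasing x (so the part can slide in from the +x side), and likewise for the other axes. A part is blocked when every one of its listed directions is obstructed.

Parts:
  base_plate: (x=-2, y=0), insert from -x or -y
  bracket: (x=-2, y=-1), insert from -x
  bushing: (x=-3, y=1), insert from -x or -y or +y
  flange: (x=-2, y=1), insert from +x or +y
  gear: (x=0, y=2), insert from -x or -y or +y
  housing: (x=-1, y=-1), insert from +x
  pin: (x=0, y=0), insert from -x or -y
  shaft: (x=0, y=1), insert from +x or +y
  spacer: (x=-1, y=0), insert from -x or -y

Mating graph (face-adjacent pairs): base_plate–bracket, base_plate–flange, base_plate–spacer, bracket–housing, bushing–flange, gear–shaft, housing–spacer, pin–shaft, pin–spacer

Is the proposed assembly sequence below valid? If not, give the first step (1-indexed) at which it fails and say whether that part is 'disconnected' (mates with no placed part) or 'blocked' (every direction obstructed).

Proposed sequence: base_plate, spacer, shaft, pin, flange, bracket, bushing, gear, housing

1. base_plate@(-2, 0) [-x clear] — {base_plate}
2. spacer@(-1, 0) [-y clear] — {base_plate, spacer}
3. shaft@(0, 1) — no placed neighbour ⇒ disconnected

Invalid at step 3 (disconnected)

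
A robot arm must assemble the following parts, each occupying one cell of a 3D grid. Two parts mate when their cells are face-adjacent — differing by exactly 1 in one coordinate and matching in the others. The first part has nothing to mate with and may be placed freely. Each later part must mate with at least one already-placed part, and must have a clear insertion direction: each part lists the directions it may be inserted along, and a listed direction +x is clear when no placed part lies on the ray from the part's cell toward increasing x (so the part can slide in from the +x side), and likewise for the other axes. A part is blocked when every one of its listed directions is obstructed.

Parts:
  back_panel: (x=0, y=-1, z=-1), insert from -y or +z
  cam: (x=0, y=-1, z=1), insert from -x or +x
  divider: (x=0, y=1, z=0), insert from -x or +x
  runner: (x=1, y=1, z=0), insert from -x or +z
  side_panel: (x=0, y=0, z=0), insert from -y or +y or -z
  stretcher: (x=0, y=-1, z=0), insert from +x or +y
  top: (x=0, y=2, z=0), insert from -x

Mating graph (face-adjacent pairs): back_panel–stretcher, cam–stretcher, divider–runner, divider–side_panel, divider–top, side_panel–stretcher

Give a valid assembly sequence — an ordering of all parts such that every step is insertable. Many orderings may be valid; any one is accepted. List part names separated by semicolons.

1. runner@(1, 1, 0) [-x clear] — {runner}
2. divider@(0, 1, 0) [-x clear] — {divider, runner}
3. side_panel@(0, 0, 0) [-y clear] — {divider, runner, side_panel}
4. top@(0, 2, 0) [-x clear] — {divider, runner, side_panel, top}
5. stretcher@(0, -1, 0) [+x clear] — {divider, runner, side_panel, stretcher, top}
6. back_panel@(0, -1, -1) [-y clear] — {back_panel, divider, runner, side_panel, stretcher, top}
7. cam@(0, -1, 1) [-x clear] — {back_panel, cam, divider, runner, side_panel, stretcher, top}

runner; divider; side_panel; top; stretcher; back_panel; cam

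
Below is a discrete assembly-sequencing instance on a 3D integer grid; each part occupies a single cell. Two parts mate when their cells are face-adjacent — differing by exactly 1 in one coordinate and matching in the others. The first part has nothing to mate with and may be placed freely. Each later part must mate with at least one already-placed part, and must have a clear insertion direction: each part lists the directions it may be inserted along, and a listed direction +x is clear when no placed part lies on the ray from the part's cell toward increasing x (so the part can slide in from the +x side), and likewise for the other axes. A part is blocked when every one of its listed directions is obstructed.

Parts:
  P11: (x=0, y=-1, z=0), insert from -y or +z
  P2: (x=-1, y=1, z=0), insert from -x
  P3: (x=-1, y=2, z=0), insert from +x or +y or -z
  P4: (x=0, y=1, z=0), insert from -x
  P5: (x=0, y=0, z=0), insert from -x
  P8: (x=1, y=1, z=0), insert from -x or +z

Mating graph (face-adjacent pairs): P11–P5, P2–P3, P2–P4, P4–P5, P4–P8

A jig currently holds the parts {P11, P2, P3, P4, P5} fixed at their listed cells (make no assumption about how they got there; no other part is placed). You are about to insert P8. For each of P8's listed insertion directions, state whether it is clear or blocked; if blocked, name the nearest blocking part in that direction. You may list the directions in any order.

+z: clear; -x: blocked by P4

-x: nearest on ray is P4@(0, 1, 0) ⇒ blocked
+z: ray from P8(1, 1, 0) has no placed part ⇒ clear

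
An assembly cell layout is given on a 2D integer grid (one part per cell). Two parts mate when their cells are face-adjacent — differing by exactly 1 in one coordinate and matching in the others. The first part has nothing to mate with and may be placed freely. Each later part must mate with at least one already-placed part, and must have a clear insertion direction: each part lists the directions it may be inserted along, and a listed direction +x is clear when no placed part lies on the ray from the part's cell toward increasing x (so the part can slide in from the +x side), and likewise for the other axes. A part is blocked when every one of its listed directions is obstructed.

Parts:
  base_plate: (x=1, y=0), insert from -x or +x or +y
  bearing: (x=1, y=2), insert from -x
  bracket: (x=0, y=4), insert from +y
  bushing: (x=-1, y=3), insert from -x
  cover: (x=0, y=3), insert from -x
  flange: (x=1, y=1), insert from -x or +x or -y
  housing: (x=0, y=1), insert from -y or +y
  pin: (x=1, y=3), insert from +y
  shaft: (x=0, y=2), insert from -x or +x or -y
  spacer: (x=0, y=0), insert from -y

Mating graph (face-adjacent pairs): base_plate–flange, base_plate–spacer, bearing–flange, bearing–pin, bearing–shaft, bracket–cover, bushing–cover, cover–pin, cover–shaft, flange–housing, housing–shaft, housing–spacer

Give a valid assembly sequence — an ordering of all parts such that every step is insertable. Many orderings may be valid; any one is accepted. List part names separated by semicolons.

1. cover@(0, 3) [-x clear] — {cover}
2. pin@(1, 3) [+y clear] — {cover, pin}
3. bearing@(1, 2) [-x clear] — {bearing, cover, pin}
4. shaft@(0, 2) [-x clear] — {bearing, cover, pin, shaft}
5. housing@(0, 1) [-y clear] — {bearing, cover, housing, pin, shaft}
6. flange@(1, 1) [+x clear] — {bearing, cover, flange, housing, pin, shaft}
7. base_plate@(1, 0) [-x clear] — {base_plate, bearing, cover, flange, housing, pin, shaft}
8. spacer@(0, 0) [-y clear] — {base_plate, bearing, cover, flange, housing, pin, shaft, spacer}
9. bushing@(-1, 3) [-x clear] — {base_plate, bearing, bushing, cover, flange, housing, pin, shaft, spacer}
10. bracket@(0, 4) [+y clear] — {base_plate, bearing, bracket, bushing, cover, flange, housing, pin, shaft, spacer}

cover; pin; bearing; shaft; housing; flange; base_plate; spacer; bushing; bracket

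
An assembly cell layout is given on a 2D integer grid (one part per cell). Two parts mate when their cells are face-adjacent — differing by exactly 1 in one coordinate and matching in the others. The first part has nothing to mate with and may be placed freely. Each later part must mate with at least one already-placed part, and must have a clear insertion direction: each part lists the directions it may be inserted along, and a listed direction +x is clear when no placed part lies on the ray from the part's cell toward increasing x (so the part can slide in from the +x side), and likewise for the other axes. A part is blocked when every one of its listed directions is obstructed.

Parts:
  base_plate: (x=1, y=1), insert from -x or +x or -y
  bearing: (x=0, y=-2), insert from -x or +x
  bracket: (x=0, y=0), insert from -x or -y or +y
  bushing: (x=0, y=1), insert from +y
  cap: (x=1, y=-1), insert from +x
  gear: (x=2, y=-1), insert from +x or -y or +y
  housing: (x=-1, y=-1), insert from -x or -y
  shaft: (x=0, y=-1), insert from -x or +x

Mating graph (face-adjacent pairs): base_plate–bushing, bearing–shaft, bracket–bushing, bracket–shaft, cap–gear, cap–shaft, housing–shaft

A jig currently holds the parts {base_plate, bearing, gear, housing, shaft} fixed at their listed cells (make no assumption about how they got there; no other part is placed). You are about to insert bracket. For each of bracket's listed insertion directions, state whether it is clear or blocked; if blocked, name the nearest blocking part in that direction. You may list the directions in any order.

+y: clear; -x: clear; -y: blocked by shaft

-x: ray from bracket(0, 0) has no placed part ⇒ clear
-y: nearest on ray is shaft@(0, -1) ⇒ blocked
+y: ray from bracket(0, 0) has no placed part ⇒ clear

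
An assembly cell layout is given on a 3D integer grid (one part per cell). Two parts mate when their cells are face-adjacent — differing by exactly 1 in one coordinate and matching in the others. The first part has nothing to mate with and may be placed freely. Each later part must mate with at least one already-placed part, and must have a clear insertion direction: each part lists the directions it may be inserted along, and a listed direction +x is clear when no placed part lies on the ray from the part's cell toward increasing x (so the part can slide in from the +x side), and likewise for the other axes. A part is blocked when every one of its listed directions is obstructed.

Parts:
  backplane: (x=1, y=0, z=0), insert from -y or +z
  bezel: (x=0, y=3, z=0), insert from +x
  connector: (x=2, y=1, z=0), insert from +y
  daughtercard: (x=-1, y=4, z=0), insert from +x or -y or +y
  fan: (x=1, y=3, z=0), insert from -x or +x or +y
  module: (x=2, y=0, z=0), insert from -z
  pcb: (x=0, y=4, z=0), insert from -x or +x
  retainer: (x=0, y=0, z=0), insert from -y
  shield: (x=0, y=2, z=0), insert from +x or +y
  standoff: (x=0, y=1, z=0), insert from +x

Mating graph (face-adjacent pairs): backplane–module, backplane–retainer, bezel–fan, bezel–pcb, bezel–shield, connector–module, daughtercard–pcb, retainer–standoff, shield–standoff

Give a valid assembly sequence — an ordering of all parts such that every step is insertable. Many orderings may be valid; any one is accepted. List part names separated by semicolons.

pcb; daughtercard; bezel; shield; fan; standoff; retainer; backplane; module; connector

1. pcb@(0, 4, 0) [-x clear] — {pcb}
2. daughtercard@(-1, 4, 0) [-y clear] — {daughtercard, pcb}
3. bezel@(0, 3, 0) [+x clear] — {bezel, daughtercard, pcb}
4. shield@(0, 2, 0) [+x clear] — {bezel, daughtercard, pcb, shield}
5. fan@(1, 3, 0) [+x clear] — {bezel, daughtercard, fan, pcb, shield}
6. standoff@(0, 1, 0) [+x clear] — {bezel, daughtercard, fan, pcb, shield, standoff}
7. retainer@(0, 0, 0) [-y clear] — {bezel, daughtercard, fan, pcb, retainer, shield, standoff}
8. backplane@(1, 0, 0) [-y clear] — {backplane, bezel, daughtercard, fan, pcb, retainer, shield, standoff}
9. module@(2, 0, 0) [-z clear] — {backplane, bezel, daughtercard, fan, module, pcb, retainer, shield, standoff}
10. connector@(2, 1, 0) [+y clear] — {backplane, bezel, connector, daughtercard, fan, module, pcb, retainer, shield, standoff}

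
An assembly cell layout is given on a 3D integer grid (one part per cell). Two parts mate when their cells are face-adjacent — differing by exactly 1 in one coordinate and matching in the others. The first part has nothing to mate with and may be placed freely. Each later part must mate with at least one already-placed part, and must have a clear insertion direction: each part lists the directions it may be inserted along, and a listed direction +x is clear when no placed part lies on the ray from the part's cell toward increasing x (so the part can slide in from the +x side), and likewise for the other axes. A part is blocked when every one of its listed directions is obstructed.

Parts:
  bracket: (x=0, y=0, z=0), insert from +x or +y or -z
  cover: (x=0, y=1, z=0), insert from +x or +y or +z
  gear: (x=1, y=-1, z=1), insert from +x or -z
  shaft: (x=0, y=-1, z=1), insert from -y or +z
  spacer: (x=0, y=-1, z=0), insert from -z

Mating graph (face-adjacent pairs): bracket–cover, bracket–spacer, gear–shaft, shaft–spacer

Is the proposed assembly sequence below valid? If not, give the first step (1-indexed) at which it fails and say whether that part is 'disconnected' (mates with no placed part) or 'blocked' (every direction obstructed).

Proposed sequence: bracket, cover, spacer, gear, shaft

1. bracket@(0, 0, 0) [+x clear] — {bracket}
2. cover@(0, 1, 0) [+x clear] — {bracket, cover}
3. spacer@(0, -1, 0) [-z clear] — {bracket, cover, spacer}
4. gear@(1, -1, 1) — no placed neighbour ⇒ disconnected

Invalid at step 4 (disconnected)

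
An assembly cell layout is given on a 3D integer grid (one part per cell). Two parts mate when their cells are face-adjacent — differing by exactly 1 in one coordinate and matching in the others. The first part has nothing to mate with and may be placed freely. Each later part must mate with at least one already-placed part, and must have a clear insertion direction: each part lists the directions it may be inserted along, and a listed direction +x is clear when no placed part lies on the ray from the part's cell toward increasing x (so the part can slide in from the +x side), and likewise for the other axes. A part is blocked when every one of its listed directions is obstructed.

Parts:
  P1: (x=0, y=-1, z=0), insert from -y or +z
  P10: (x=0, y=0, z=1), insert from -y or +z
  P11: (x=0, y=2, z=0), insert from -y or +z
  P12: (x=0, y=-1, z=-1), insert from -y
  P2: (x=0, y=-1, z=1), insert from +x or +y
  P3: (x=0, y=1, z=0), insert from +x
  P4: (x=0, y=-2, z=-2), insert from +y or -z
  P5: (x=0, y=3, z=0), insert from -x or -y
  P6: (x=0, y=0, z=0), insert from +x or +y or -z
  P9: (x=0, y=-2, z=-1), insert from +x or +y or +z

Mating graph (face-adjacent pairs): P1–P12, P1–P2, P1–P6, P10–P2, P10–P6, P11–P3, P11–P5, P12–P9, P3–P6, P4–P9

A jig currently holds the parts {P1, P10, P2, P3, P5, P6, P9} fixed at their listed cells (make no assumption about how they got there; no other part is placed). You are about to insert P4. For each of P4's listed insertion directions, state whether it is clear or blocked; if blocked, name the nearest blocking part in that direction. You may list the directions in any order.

+y: ray from P4(0, -2, -2) has no placed part ⇒ clear
-z: ray from P4(0, -2, -2) has no placed part ⇒ clear

+y: clear; -z: clear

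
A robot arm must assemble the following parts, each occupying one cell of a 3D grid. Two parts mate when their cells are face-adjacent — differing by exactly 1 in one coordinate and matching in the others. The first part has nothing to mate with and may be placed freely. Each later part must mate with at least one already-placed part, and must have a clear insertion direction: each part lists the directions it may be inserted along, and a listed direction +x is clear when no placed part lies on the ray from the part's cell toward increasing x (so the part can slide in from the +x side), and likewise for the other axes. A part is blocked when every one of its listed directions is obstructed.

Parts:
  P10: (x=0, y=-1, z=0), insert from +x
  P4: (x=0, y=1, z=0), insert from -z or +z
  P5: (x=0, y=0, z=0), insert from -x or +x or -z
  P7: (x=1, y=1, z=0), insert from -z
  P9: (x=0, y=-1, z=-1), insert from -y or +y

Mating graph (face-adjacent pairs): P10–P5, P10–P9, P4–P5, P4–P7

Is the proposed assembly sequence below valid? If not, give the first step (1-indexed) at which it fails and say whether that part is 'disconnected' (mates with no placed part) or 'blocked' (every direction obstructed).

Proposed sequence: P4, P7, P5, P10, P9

1. P4@(0, 1, 0) [-z clear] — {P4}
2. P7@(1, 1, 0) [-z clear] — {P4, P7}
3. P5@(0, 0, 0) [-x clear] — {P4, P5, P7}
4. P10@(0, -1, 0) [+x clear] — {P10, P4, P5, P7}
5. P9@(0, -1, -1) [-y clear] — {P10, P4, P5, P7, P9}

Valid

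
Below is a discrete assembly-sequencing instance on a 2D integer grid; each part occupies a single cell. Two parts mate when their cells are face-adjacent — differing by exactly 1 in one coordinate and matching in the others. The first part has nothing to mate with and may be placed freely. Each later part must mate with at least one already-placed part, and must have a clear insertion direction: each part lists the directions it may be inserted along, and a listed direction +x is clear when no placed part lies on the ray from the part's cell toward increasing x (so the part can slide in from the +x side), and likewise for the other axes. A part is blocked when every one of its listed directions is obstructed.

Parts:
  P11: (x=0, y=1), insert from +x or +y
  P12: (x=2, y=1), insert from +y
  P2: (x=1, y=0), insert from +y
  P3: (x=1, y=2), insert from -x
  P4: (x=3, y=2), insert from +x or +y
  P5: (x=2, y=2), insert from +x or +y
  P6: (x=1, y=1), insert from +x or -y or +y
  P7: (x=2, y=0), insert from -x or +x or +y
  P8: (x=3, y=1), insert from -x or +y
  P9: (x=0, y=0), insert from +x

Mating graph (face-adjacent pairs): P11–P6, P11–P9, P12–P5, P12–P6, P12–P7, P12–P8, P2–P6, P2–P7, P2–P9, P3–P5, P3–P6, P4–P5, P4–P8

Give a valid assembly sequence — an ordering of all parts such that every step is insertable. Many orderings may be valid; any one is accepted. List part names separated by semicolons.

1. P11@(0, 1) [+x clear] — {P11}
2. P9@(0, 0) [+x clear] — {P11, P9}
3. P2@(1, 0) [+y clear] — {P11, P2, P9}
4. P7@(2, 0) [+x clear] — {P11, P2, P7, P9}
5. P12@(2, 1) [+y clear] — {P11, P12, P2, P7, P9}
6. P8@(3, 1) [+y clear] — {P11, P12, P2, P7, P8, P9}
7. P4@(3, 2) [+x clear] — {P11, P12, P2, P4, P7, P8, P9}
8. P6@(1, 1) [+y clear] — {P11, P12, P2, P4, P6, P7, P8, P9}
9. P3@(1, 2) [-x clear] — {P11, P12, P2, P3, P4, P6, P7, P8, P9}
10. P5@(2, 2) [+y clear] — {P11, P12, P2, P3, P4, P5, P6, P7, P8, P9}

P11; P9; P2; P7; P12; P8; P4; P6; P3; P5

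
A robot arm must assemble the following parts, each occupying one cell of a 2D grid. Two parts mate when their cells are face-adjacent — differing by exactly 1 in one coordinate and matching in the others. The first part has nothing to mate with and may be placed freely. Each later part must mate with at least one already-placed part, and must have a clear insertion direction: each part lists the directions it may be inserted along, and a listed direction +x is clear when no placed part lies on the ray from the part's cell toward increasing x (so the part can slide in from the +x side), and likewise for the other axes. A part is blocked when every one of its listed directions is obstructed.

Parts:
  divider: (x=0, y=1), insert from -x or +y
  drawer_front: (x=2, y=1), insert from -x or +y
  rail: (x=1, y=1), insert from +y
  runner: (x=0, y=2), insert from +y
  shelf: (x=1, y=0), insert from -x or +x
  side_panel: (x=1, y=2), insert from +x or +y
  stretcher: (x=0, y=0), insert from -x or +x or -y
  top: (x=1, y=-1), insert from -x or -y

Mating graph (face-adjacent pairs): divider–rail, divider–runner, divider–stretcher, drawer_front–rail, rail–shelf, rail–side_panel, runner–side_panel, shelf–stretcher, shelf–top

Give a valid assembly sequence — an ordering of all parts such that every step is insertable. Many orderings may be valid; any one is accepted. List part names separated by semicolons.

rail; divider; runner; drawer_front; stretcher; shelf; top; side_panel

1. rail@(1, 1) [+y clear] — {rail}
2. divider@(0, 1) [-x clear] — {divider, rail}
3. runner@(0, 2) [+y clear] — {divider, rail, runner}
4. drawer_front@(2, 1) [+y clear] — {divider, drawer_front, rail, runner}
5. stretcher@(0, 0) [-x clear] — {divider, drawer_front, rail, runner, stretcher}
6. shelf@(1, 0) [+x clear] — {divider, drawer_front, rail, runner, shelf, stretcher}
7. top@(1, -1) [-x clear] — {divider, drawer_front, rail, runner, shelf, stretcher, top}
8. side_panel@(1, 2) [+x clear] — {divider, drawer_front, rail, runner, shelf, side_panel, stretcher, top}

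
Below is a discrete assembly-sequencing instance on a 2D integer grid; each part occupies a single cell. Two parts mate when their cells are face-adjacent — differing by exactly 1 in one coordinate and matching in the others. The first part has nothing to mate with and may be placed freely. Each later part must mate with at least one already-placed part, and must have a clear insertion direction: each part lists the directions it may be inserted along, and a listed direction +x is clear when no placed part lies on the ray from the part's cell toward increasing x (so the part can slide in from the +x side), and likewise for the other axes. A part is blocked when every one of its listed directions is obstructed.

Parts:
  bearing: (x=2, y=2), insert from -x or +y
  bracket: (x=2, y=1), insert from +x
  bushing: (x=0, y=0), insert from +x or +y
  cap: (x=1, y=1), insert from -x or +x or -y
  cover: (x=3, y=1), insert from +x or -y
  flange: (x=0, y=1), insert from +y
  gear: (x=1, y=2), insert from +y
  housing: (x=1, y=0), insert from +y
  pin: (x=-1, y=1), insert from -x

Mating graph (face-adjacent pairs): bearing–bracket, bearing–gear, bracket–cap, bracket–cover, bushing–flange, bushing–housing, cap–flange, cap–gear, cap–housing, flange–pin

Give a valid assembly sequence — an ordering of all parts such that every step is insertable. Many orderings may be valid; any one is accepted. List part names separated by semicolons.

housing; cap; bracket; bearing; cover; bushing; gear; flange; pin

1. housing@(1, 0) [+y clear] — {housing}
2. cap@(1, 1) [-x clear] — {cap, housing}
3. bracket@(2, 1) [+x clear] — {bracket, cap, housing}
4. bearing@(2, 2) [-x clear] — {bearing, bracket, cap, housing}
5. cover@(3, 1) [+x clear] — {bearing, bracket, cap, cover, housing}
6. bushing@(0, 0) [+y clear] — {bearing, bracket, bushing, cap, cover, housing}
7. gear@(1, 2) [+y clear] — {bearing, bracket, bushing, cap, cover, gear, housing}
8. flange@(0, 1) [+y clear] — {bearing, bracket, bushing, cap, cover, flange, gear, housing}
9. pin@(-1, 1) [-x clear] — {bearing, bracket, bushing, cap, cover, flange, gear, housing, pin}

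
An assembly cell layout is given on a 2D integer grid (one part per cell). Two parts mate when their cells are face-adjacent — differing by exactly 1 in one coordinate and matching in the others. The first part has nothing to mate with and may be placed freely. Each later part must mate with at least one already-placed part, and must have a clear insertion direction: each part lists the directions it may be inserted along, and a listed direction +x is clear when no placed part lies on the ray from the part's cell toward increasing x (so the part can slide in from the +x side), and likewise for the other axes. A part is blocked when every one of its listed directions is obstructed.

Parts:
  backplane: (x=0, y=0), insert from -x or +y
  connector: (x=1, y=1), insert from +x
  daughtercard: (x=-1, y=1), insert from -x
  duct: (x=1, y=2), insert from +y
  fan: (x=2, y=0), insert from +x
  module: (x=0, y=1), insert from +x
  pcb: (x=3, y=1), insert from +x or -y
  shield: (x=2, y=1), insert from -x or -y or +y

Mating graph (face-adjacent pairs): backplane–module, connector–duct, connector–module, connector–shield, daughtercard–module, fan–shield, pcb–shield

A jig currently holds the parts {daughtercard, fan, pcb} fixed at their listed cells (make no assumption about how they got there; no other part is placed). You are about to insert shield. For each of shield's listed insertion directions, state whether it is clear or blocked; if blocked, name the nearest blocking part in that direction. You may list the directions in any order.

+y: clear; -x: blocked by daughtercard; -y: blocked by fan

-x: nearest on ray is daughtercard@(-1, 1) ⇒ blocked
-y: nearest on ray is fan@(2, 0) ⇒ blocked
+y: ray from shield(2, 1) has no placed part ⇒ clear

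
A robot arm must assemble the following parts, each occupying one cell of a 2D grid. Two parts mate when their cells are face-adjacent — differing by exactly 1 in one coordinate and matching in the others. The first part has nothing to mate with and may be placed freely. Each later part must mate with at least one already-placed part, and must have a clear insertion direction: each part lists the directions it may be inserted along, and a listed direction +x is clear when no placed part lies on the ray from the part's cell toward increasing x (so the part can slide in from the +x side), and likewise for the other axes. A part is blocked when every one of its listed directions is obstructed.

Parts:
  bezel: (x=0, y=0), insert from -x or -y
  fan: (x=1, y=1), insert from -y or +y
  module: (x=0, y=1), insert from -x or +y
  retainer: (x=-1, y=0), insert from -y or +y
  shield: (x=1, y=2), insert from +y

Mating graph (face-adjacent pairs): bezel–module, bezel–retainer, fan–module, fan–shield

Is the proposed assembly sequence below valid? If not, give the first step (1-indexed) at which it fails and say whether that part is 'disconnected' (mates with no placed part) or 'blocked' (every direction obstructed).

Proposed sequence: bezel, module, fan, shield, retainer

Valid

1. bezel@(0, 0) [-x clear] — {bezel}
2. module@(0, 1) [-x clear] — {bezel, module}
3. fan@(1, 1) [-y clear] — {bezel, fan, module}
4. shield@(1, 2) [+y clear] — {bezel, fan, module, shield}
5. retainer@(-1, 0) [-y clear] — {bezel, fan, module, retainer, shield}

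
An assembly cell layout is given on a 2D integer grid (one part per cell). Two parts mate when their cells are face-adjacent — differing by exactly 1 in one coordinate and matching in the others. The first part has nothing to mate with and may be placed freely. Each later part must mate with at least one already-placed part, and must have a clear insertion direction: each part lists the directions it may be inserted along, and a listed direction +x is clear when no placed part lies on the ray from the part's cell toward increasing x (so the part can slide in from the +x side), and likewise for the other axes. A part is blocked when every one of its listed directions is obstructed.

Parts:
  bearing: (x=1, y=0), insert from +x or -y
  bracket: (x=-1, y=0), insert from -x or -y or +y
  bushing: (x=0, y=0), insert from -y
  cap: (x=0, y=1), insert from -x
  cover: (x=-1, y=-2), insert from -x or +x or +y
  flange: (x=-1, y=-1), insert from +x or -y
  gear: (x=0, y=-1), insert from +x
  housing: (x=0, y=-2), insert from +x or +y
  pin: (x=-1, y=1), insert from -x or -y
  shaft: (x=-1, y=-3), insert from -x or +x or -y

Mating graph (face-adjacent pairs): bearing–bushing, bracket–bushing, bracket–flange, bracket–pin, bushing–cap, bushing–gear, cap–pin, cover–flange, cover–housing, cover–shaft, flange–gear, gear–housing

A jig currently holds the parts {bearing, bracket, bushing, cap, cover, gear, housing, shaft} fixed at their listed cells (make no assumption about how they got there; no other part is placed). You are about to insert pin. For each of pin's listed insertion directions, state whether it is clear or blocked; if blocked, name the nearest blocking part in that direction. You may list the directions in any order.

-x: ray from pin(-1, 1) has no placed part ⇒ clear
-y: nearest on ray is bracket@(-1, 0) ⇒ blocked

-x: clear; -y: blocked by bracket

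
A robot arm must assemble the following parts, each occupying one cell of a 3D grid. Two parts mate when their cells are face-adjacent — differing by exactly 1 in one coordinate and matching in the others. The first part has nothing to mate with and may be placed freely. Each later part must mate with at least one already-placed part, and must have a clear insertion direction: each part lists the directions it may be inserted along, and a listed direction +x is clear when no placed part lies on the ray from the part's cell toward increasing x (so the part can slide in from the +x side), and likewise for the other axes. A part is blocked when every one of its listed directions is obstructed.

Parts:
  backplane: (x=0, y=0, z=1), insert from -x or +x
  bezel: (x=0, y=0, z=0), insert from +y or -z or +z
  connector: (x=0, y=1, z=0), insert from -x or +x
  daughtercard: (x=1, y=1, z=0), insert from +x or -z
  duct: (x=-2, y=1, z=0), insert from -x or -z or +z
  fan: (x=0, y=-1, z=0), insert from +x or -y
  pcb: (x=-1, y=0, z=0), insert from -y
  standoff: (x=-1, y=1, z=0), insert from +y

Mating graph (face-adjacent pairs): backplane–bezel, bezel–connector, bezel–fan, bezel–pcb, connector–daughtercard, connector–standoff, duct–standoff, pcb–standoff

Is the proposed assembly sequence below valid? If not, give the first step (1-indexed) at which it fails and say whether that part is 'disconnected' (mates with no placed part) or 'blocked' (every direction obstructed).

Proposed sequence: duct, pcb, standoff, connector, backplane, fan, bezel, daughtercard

Invalid at step 2 (disconnected)

1. duct@(-2, 1, 0) [-x clear] — {duct}
2. pcb@(-1, 0, 0) — no placed neighbour ⇒ disconnected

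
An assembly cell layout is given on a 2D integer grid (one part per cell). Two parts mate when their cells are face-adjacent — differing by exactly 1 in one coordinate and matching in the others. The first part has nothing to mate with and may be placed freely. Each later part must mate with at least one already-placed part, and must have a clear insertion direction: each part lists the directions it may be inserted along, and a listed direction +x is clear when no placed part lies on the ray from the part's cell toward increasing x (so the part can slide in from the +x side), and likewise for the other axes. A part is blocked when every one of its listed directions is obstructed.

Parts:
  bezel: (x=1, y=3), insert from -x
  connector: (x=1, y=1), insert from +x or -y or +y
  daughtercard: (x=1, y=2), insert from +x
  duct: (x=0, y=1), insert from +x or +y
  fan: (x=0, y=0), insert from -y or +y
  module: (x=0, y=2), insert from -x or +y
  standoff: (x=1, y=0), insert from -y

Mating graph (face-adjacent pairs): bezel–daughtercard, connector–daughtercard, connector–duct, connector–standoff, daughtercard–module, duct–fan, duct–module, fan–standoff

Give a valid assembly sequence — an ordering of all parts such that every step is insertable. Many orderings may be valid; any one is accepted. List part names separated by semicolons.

module; duct; daughtercard; bezel; fan; connector; standoff

1. module@(0, 2) [-x clear] — {module}
2. duct@(0, 1) [+x clear] — {duct, module}
3. daughtercard@(1, 2) [+x clear] — {daughtercard, duct, module}
4. bezel@(1, 3) [-x clear] — {bezel, daughtercard, duct, module}
5. fan@(0, 0) [-y clear] — {bezel, daughtercard, duct, fan, module}
6. connector@(1, 1) [+x clear] — {bezel, connector, daughtercard, duct, fan, module}
7. standoff@(1, 0) [-y clear] — {bezel, connector, daughtercard, duct, fan, module, standoff}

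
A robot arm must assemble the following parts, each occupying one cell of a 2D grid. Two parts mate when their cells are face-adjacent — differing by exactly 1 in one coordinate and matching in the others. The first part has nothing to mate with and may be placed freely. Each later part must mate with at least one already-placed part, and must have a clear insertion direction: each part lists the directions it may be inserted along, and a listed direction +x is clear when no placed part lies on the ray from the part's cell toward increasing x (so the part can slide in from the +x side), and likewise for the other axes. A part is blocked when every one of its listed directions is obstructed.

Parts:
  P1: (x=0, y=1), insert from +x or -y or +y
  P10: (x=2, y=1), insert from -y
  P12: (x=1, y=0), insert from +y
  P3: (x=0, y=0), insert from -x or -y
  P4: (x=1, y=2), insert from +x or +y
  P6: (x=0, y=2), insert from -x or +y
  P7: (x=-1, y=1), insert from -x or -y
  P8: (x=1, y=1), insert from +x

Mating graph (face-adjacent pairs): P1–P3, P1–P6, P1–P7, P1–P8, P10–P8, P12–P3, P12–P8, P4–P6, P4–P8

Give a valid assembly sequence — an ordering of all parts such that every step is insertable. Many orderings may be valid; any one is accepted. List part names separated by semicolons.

P6; P1; P3; P7; P12; P4; P8; P10

1. P6@(0, 2) [-x clear] — {P6}
2. P1@(0, 1) [+x clear] — {P1, P6}
3. P3@(0, 0) [-x clear] — {P1, P3, P6}
4. P7@(-1, 1) [-x clear] — {P1, P3, P6, P7}
5. P12@(1, 0) [+y clear] — {P1, P12, P3, P6, P7}
6. P4@(1, 2) [+x clear] — {P1, P12, P3, P4, P6, P7}
7. P8@(1, 1) [+x clear] — {P1, P12, P3, P4, P6, P7, P8}
8. P10@(2, 1) [-y clear] — {P1, P10, P12, P3, P4, P6, P7, P8}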